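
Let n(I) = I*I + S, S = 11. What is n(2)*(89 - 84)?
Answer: 75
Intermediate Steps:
n(I) = 11 + I**2 (n(I) = I*I + 11 = I**2 + 11 = 11 + I**2)
n(2)*(89 - 84) = (11 + 2**2)*(89 - 84) = (11 + 4)*5 = 15*5 = 75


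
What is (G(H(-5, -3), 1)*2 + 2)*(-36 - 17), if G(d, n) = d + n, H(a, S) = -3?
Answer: 106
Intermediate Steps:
(G(H(-5, -3), 1)*2 + 2)*(-36 - 17) = ((-3 + 1)*2 + 2)*(-36 - 17) = (-2*2 + 2)*(-53) = (-4 + 2)*(-53) = -2*(-53) = 106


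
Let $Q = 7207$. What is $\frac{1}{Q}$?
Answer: $\frac{1}{7207} \approx 0.00013875$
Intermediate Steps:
$\frac{1}{Q} = \frac{1}{7207}$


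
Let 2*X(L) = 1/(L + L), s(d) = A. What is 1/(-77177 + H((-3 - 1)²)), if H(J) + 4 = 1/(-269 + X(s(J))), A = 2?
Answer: -2151/166016339 ≈ -1.2957e-5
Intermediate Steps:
s(d) = 2
X(L) = 1/(4*L) (X(L) = 1/(2*(L + L)) = 1/(2*((2*L))) = (1/(2*L))/2 = 1/(4*L))
H(J) = -8612/2151 (H(J) = -4 + 1/(-269 + (¼)/2) = -4 + 1/(-269 + (¼)*(½)) = -4 + 1/(-269 + ⅛) = -4 + 1/(-2151/8) = -4 - 8/2151 = -8612/2151)
1/(-77177 + H((-3 - 1)²)) = 1/(-77177 - 8612/2151) = 1/(-166016339/2151) = -2151/166016339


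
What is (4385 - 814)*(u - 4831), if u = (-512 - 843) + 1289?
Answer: -17487187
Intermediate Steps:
u = -66 (u = -1355 + 1289 = -66)
(4385 - 814)*(u - 4831) = (4385 - 814)*(-66 - 4831) = 3571*(-4897) = -17487187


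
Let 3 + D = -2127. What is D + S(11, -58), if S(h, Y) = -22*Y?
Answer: -854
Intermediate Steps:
D = -2130 (D = -3 - 2127 = -2130)
D + S(11, -58) = -2130 - 22*(-58) = -2130 + 1276 = -854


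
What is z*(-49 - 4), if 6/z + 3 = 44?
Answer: -318/41 ≈ -7.7561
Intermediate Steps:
z = 6/41 (z = 6/(-3 + 44) = 6/41 ≈ 0.14634)
z*(-49 - 4) = 6*(-49 - 4)/41 = (6/41)*(-53) = -318/41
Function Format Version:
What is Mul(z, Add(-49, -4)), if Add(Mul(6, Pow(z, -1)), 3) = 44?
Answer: Rational(-318, 41) ≈ -7.7561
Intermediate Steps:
z = Rational(6, 41) (z = Mul(6, Pow(Add(-3, 44), -1)) = Mul(6, Pow(41, -1)) = Mul(6, Rational(1, 41)) = Rational(6, 41) ≈ 0.14634)
Mul(z, Add(-49, -4)) = Mul(Rational(6, 41), Add(-49, -4)) = Mul(Rational(6, 41), -53) = Rational(-318, 41)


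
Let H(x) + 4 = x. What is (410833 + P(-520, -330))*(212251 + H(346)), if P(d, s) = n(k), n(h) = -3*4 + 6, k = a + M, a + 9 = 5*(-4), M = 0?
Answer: 87338944411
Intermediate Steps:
H(x) = -4 + x
a = -29 (a = -9 + 5*(-4) = -9 - 20 = -29)
k = -29 (k = -29 + 0 = -29)
n(h) = -6 (n(h) = -12 + 6 = -6)
P(d, s) = -6
(410833 + P(-520, -330))*(212251 + H(346)) = (410833 - 6)*(212251 + (-4 + 346)) = 410827*(212251 + 342) = 410827*212593 = 87338944411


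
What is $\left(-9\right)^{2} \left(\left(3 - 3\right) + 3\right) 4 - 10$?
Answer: $962$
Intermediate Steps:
$\left(-9\right)^{2} \left(\left(3 - 3\right) + 3\right) 4 - 10 = 81 \left(\left(3 - 3\right) + 3\right) 4 - 10 = 81 \left(0 + 3\right) 4 - 10 = 81 \cdot 3 \cdot 4 - 10 = 81 \cdot 12 - 10 = 972 - 10 = 962$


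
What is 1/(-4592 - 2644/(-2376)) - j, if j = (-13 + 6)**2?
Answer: -133622957/2726987 ≈ -49.000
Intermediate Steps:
j = 49 (j = (-7)**2 = 49)
1/(-4592 - 2644/(-2376)) - j = 1/(-4592 - 2644/(-2376)) - 1*49 = 1/(-4592 - 2644*(-1/2376)) - 49 = 1/(-4592 + 661/594) - 49 = 1/(-2726987/594) - 49 = -594/2726987 - 49 = -133622957/2726987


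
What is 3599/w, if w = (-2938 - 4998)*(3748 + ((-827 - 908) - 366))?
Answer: -59/214272 ≈ -0.00027535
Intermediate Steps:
w = -13070592 (w = -7936*(3748 + (-1735 - 366)) = -7936*(3748 - 2101) = -7936*1647 = -13070592)
3599/w = 3599/(-13070592) = 3599*(-1/13070592) = -59/214272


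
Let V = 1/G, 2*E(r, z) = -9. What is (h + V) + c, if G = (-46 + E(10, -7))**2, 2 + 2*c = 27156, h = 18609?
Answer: 328329390/10201 ≈ 32186.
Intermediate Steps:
E(r, z) = -9/2 (E(r, z) = (1/2)*(-9) = -9/2)
c = 13577 (c = -1 + (1/2)*27156 = -1 + 13578 = 13577)
G = 10201/4 (G = (-46 - 9/2)**2 = (-101/2)**2 = 10201/4 ≈ 2550.3)
V = 4/10201 (V = 1/(10201/4) = 4/10201 ≈ 0.00039212)
(h + V) + c = (18609 + 4/10201) + 13577 = 189830413/10201 + 13577 = 328329390/10201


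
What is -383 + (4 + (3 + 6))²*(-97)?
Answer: -16776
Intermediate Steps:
-383 + (4 + (3 + 6))²*(-97) = -383 + (4 + 9)²*(-97) = -383 + 13²*(-97) = -383 + 169*(-97) = -383 - 16393 = -16776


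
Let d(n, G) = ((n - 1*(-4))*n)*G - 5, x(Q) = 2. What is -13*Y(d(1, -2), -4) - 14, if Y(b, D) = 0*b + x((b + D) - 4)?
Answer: -40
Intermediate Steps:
d(n, G) = -5 + G*n*(4 + n) (d(n, G) = ((n + 4)*n)*G - 5 = ((4 + n)*n)*G - 5 = (n*(4 + n))*G - 5 = G*n*(4 + n) - 5 = -5 + G*n*(4 + n))
Y(b, D) = 2 (Y(b, D) = 0*b + 2 = 0 + 2 = 2)
-13*Y(d(1, -2), -4) - 14 = -13*2 - 14 = -26 - 14 = -40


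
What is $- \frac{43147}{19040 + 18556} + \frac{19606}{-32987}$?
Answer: $- \frac{166184405}{95398404} \approx -1.742$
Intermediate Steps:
$- \frac{43147}{19040 + 18556} + \frac{19606}{-32987} = - \frac{43147}{37596} + 19606 \left(- \frac{1}{32987}\right) = \left(-43147\right) \frac{1}{37596} - \frac{19606}{32987} = - \frac{3319}{2892} - \frac{19606}{32987} = - \frac{166184405}{95398404}$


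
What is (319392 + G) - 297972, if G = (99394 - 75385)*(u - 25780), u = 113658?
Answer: 2109884322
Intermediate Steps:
G = 2109862902 (G = (99394 - 75385)*(113658 - 25780) = 24009*87878 = 2109862902)
(319392 + G) - 297972 = (319392 + 2109862902) - 297972 = 2110182294 - 297972 = 2109884322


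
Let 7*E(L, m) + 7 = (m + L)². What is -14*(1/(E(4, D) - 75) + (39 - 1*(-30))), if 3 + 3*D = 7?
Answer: -2188515/2266 ≈ -965.81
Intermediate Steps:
D = 4/3 (D = -1 + (⅓)*7 = -1 + 7/3 = 4/3 ≈ 1.3333)
E(L, m) = -1 + (L + m)²/7 (E(L, m) = -1 + (m + L)²/7 = -1 + (L + m)²/7)
-14*(1/(E(4, D) - 75) + (39 - 1*(-30))) = -14*(1/((-1 + (4 + 4/3)²/7) - 75) + (39 - 1*(-30))) = -14*(1/((-1 + (16/3)²/7) - 75) + (39 + 30)) = -14*(1/((-1 + (⅐)*(256/9)) - 75) + 69) = -14*(1/((-1 + 256/63) - 75) + 69) = -14*(1/(193/63 - 75) + 69) = -14*(1/(-4532/63) + 69) = -14*(-63/4532 + 69) = -14*312645/4532 = -2188515/2266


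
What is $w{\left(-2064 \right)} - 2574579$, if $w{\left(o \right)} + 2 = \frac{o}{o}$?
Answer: $-2574580$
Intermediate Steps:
$w{\left(o \right)} = -1$ ($w{\left(o \right)} = -2 + \frac{o}{o} = -2 + 1 = -1$)
$w{\left(-2064 \right)} - 2574579 = -1 - 2574579 = -2574580$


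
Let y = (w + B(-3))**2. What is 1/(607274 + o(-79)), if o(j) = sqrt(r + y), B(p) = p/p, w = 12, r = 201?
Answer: 303637/184390855353 - sqrt(370)/368781710706 ≈ 1.6467e-6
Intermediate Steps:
B(p) = 1
y = 169 (y = (12 + 1)**2 = 13**2 = 169)
o(j) = sqrt(370) (o(j) = sqrt(201 + 169) = sqrt(370))
1/(607274 + o(-79)) = 1/(607274 + sqrt(370))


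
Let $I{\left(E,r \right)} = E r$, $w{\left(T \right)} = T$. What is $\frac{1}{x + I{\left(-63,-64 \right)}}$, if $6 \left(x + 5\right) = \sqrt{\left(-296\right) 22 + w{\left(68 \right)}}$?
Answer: $\frac{4027}{16216908} - \frac{i \sqrt{179}}{16216908} \approx 0.00024832 - 8.2501 \cdot 10^{-7} i$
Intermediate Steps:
$x = -5 + i \sqrt{179}$ ($x = -5 + \frac{\sqrt{\left(-296\right) 22 + 68}}{6} = -5 + \frac{\sqrt{-6512 + 68}}{6} = -5 + \frac{\sqrt{-6444}}{6} = -5 + \frac{6 i \sqrt{179}}{6} = -5 + i \sqrt{179} \approx -5.0 + 13.379 i$)
$\frac{1}{x + I{\left(-63,-64 \right)}} = \frac{1}{\left(-5 + i \sqrt{179}\right) - -4032} = \frac{1}{\left(-5 + i \sqrt{179}\right) + 4032} = \frac{1}{4027 + i \sqrt{179}}$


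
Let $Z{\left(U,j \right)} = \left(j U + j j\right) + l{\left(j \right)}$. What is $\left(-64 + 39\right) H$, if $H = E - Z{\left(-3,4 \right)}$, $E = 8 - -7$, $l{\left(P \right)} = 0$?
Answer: $-275$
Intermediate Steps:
$E = 15$ ($E = 8 + 7 = 15$)
$Z{\left(U,j \right)} = j^{2} + U j$ ($Z{\left(U,j \right)} = \left(j U + j j\right) + 0 = \left(U j + j^{2}\right) + 0 = \left(j^{2} + U j\right) + 0 = j^{2} + U j$)
$H = 11$ ($H = 15 - 4 \left(-3 + 4\right) = 15 - 4 \cdot 1 = 15 - 4 = 11$)
$\left(-64 + 39\right) H = \left(-64 + 39\right) 11 = \left(-25\right) 11 = -275$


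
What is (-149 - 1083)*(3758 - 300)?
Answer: -4260256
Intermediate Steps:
(-149 - 1083)*(3758 - 300) = -1232*3458 = -4260256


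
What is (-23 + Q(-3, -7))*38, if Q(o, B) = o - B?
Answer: -722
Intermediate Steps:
(-23 + Q(-3, -7))*38 = (-23 + (-3 - 1*(-7)))*38 = (-23 + (-3 + 7))*38 = (-23 + 4)*38 = -19*38 = -722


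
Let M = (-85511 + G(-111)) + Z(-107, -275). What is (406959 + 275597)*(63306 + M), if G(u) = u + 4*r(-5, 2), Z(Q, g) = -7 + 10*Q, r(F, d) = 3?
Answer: -15958841836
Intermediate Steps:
G(u) = 12 + u (G(u) = u + 4*3 = u + 12 = 12 + u)
M = -86687 (M = (-85511 + (12 - 111)) + (-7 + 10*(-107)) = (-85511 - 99) + (-7 - 1070) = -85610 - 1077 = -86687)
(406959 + 275597)*(63306 + M) = (406959 + 275597)*(63306 - 86687) = 682556*(-23381) = -15958841836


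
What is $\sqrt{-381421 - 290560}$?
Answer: $i \sqrt{671981} \approx 819.74 i$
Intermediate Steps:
$\sqrt{-381421 - 290560} = \sqrt{-671981} = i \sqrt{671981}$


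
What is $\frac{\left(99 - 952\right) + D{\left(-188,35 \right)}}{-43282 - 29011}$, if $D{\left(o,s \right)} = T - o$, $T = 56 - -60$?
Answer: $\frac{549}{72293} \approx 0.0075941$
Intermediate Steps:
$T = 116$ ($T = 56 + 60 = 116$)
$D{\left(o,s \right)} = 116 - o$
$\frac{\left(99 - 952\right) + D{\left(-188,35 \right)}}{-43282 - 29011} = \frac{\left(99 - 952\right) + \left(116 - -188\right)}{-43282 - 29011} = \frac{\left(99 - 952\right) + \left(116 + 188\right)}{-72293} = \left(-853 + 304\right) \left(- \frac{1}{72293}\right) = \left(-549\right) \left(- \frac{1}{72293}\right) = \frac{549}{72293}$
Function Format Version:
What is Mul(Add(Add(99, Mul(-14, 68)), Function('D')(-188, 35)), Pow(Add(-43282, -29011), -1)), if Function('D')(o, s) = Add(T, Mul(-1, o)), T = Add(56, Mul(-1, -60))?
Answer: Rational(549, 72293) ≈ 0.0075941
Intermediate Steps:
T = 116 (T = Add(56, 60) = 116)
Function('D')(o, s) = Add(116, Mul(-1, o))
Mul(Add(Add(99, Mul(-14, 68)), Function('D')(-188, 35)), Pow(Add(-43282, -29011), -1)) = Mul(Add(Add(99, Mul(-14, 68)), Add(116, Mul(-1, -188))), Pow(Add(-43282, -29011), -1)) = Mul(Add(Add(99, -952), Add(116, 188)), Pow(-72293, -1)) = Mul(Add(-853, 304), Rational(-1, 72293)) = Mul(-549, Rational(-1, 72293)) = Rational(549, 72293)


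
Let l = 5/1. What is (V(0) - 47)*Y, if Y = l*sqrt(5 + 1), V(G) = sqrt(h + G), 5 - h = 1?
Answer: -225*sqrt(6) ≈ -551.13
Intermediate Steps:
h = 4 (h = 5 - 1*1 = 5 - 1 = 4)
V(G) = sqrt(4 + G)
l = 5 (l = 5*1 = 5)
Y = 5*sqrt(6) (Y = 5*sqrt(5 + 1) = 5*sqrt(6) ≈ 12.247)
(V(0) - 47)*Y = (sqrt(4 + 0) - 47)*(5*sqrt(6)) = (sqrt(4) - 47)*(5*sqrt(6)) = (2 - 47)*(5*sqrt(6)) = -225*sqrt(6)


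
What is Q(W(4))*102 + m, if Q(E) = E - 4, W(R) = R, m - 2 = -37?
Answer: -35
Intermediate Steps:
m = -35 (m = 2 - 37 = -35)
Q(E) = -4 + E
Q(W(4))*102 + m = (-4 + 4)*102 - 35 = 0*102 - 35 = 0 - 35 = -35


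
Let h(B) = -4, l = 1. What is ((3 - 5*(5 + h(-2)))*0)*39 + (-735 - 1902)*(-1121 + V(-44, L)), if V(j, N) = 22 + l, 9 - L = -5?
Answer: 2895426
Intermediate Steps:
L = 14 (L = 9 - 1*(-5) = 9 + 5 = 14)
V(j, N) = 23 (V(j, N) = 22 + 1 = 23)
((3 - 5*(5 + h(-2)))*0)*39 + (-735 - 1902)*(-1121 + V(-44, L)) = ((3 - 5*(5 - 4))*0)*39 + (-735 - 1902)*(-1121 + 23) = ((3 - 5*1)*0)*39 - 2637*(-1098) = ((3 - 5)*0)*39 + 2895426 = -2*0*39 + 2895426 = 0*39 + 2895426 = 0 + 2895426 = 2895426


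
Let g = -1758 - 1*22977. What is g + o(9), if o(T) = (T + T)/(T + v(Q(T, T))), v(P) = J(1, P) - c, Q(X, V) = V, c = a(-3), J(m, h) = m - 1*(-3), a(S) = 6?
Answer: -173127/7 ≈ -24732.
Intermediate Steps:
J(m, h) = 3 + m (J(m, h) = m + 3 = 3 + m)
c = 6
v(P) = -2 (v(P) = (3 + 1) - 1*6 = 4 - 6 = -2)
o(T) = 2*T/(-2 + T) (o(T) = (T + T)/(T - 2) = (2*T)/(-2 + T) = 2*T/(-2 + T))
g = -24735 (g = -1758 - 22977 = -24735)
g + o(9) = -24735 + 2*9/(-2 + 9) = -24735 + 2*9/7 = -24735 + 2*9*(⅐) = -24735 + 18/7 = -173127/7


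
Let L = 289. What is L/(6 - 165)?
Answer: -289/159 ≈ -1.8176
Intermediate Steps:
L/(6 - 165) = 289/(6 - 165) = 289/(-159) = -1/159*289 = -289/159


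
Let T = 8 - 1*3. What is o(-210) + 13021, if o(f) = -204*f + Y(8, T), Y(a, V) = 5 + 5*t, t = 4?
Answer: 55886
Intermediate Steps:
T = 5 (T = 8 - 3 = 5)
Y(a, V) = 25 (Y(a, V) = 5 + 5*4 = 5 + 20 = 25)
o(f) = 25 - 204*f (o(f) = -204*f + 25 = 25 - 204*f)
o(-210) + 13021 = (25 - 204*(-210)) + 13021 = (25 + 42840) + 13021 = 42865 + 13021 = 55886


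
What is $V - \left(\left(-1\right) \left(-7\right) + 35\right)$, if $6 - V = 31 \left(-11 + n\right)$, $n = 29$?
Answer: $-594$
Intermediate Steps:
$V = -552$ ($V = 6 - 31 \left(-11 + 29\right) = 6 - 31 \cdot 18 = 6 - 558 = -552$)
$V - \left(\left(-1\right) \left(-7\right) + 35\right) = -552 - \left(\left(-1\right) \left(-7\right) + 35\right) = -552 - \left(7 + 35\right) = -552 - 42 = -594$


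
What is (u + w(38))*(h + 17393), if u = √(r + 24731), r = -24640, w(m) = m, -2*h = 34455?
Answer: 6289 + 331*√91/2 ≈ 7867.8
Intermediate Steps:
h = -34455/2 (h = -½*34455 = -34455/2 ≈ -17228.)
u = √91 (u = √(-24640 + 24731) = √91 ≈ 9.5394)
(u + w(38))*(h + 17393) = (√91 + 38)*(-34455/2 + 17393) = (38 + √91)*(331/2) = 6289 + 331*√91/2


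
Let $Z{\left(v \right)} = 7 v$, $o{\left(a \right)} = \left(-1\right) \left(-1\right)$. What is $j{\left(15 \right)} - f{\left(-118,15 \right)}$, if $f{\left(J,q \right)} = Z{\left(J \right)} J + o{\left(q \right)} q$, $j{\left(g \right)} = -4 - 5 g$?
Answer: $-97562$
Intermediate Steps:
$o{\left(a \right)} = 1$
$f{\left(J,q \right)} = q + 7 J^{2}$ ($f{\left(J,q \right)} = 7 J J + 1 q = 7 J^{2} + q = q + 7 J^{2}$)
$j{\left(15 \right)} - f{\left(-118,15 \right)} = \left(-4 - 75\right) - \left(15 + 7 \left(-118\right)^{2}\right) = \left(-4 - 75\right) - \left(15 + 7 \cdot 13924\right) = -79 - \left(15 + 97468\right) = -79 - 97483 = -97562$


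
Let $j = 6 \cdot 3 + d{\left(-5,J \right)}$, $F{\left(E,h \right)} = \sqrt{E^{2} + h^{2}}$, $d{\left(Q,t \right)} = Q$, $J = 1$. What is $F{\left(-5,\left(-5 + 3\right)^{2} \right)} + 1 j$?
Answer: $13 + \sqrt{41} \approx 19.403$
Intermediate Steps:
$j = 13$ ($j = 6 \cdot 3 - 5 = 18 - 5 = 13$)
$F{\left(-5,\left(-5 + 3\right)^{2} \right)} + 1 j = \sqrt{\left(-5\right)^{2} + \left(\left(-5 + 3\right)^{2}\right)^{2}} + 1 \cdot 13 = \sqrt{25 + \left(\left(-2\right)^{2}\right)^{2}} + 13 = \sqrt{25 + 4^{2}} + 13 = \sqrt{25 + 16} + 13 = \sqrt{41} + 13 = 13 + \sqrt{41}$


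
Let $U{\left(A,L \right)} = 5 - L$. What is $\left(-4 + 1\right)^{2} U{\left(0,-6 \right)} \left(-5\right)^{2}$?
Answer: $2475$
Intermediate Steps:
$\left(-4 + 1\right)^{2} U{\left(0,-6 \right)} \left(-5\right)^{2} = \left(-4 + 1\right)^{2} \left(5 - -6\right) \left(-5\right)^{2} = \left(-3\right)^{2} \left(5 + 6\right) 25 = 9 \cdot 11 \cdot 25 = 99 \cdot 25 = 2475$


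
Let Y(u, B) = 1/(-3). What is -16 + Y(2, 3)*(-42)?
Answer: -2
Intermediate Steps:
Y(u, B) = -⅓
-16 + Y(2, 3)*(-42) = -16 - ⅓*(-42) = -16 + 14 = -2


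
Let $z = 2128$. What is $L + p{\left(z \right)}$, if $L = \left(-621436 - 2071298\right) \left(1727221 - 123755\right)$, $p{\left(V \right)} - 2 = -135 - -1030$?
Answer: $-4317707415147$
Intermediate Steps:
$p{\left(V \right)} = 897$ ($p{\left(V \right)} = 2 - -895 = 2 + \left(-135 + 1030\right) = 2 + 895 = 897$)
$L = -4317707416044$ ($L = \left(-2692734\right) 1603466 = -4317707416044$)
$L + p{\left(z \right)} = -4317707416044 + 897 = -4317707415147$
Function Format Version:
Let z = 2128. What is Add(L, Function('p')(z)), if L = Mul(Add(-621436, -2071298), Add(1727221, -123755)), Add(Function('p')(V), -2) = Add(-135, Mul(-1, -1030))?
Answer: -4317707415147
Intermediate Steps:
Function('p')(V) = 897 (Function('p')(V) = Add(2, Add(-135, Mul(-1, -1030))) = Add(2, Add(-135, 1030)) = Add(2, 895) = 897)
L = -4317707416044 (L = Mul(-2692734, 1603466) = -4317707416044)
Add(L, Function('p')(z)) = Add(-4317707416044, 897) = -4317707415147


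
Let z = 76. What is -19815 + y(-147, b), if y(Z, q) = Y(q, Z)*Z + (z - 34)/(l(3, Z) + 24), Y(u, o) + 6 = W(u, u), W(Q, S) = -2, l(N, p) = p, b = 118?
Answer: -764213/41 ≈ -18639.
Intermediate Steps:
Y(u, o) = -8 (Y(u, o) = -6 - 2 = -8)
y(Z, q) = -8*Z + 42/(24 + Z) (y(Z, q) = -8*Z + (76 - 34)/(Z + 24) = -8*Z + 42/(24 + Z))
-19815 + y(-147, b) = -19815 + 2*(21 - 96*(-147) - 4*(-147)²)/(24 - 147) = -19815 + 2*(21 + 14112 - 4*21609)/(-123) = -19815 + 2*(-1/123)*(21 + 14112 - 86436) = -19815 + 2*(-1/123)*(-72303) = -19815 + 48202/41 = -764213/41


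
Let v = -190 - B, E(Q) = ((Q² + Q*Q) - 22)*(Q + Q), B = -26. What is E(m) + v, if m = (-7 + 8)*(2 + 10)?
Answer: 6220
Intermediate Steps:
m = 12 (m = 1*12 = 12)
E(Q) = 2*Q*(-22 + 2*Q²) (E(Q) = ((Q² + Q²) - 22)*(2*Q) = (2*Q² - 22)*(2*Q) = (-22 + 2*Q²)*(2*Q) = 2*Q*(-22 + 2*Q²))
v = -164 (v = -190 - 1*(-26) = -190 + 26 = -164)
E(m) + v = 4*12*(-11 + 12²) - 164 = 4*12*(-11 + 144) - 164 = 4*12*133 - 164 = 6384 - 164 = 6220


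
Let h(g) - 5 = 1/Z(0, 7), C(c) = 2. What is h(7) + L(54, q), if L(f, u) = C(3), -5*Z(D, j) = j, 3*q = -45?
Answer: 44/7 ≈ 6.2857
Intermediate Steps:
q = -15 (q = (1/3)*(-45) = -15)
Z(D, j) = -j/5
L(f, u) = 2
h(g) = 30/7 (h(g) = 5 + 1/(-1/5*7) = 5 + 1/(-7/5) = 5 - 5/7 = 30/7)
h(7) + L(54, q) = 30/7 + 2 = 44/7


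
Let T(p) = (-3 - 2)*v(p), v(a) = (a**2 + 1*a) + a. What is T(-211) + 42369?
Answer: -178126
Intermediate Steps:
v(a) = a**2 + 2*a (v(a) = (a**2 + a) + a = (a + a**2) + a = a**2 + 2*a)
T(p) = -5*p*(2 + p) (T(p) = (-3 - 2)*(p*(2 + p)) = -5*p*(2 + p))
T(-211) + 42369 = -5*(-211)*(2 - 211) + 42369 = -5*(-211)*(-209) + 42369 = -220495 + 42369 = -178126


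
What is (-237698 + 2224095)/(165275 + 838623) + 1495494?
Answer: 214475060287/143414 ≈ 1.4955e+6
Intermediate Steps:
(-237698 + 2224095)/(165275 + 838623) + 1495494 = 1986397/1003898 + 1495494 = 1986397*(1/1003898) + 1495494 = 283771/143414 + 1495494 = 214475060287/143414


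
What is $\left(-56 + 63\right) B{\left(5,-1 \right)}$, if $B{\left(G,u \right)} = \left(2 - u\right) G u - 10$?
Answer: $-175$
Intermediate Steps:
$B{\left(G,u \right)} = -10 + G u \left(2 - u\right)$ ($B{\left(G,u \right)} = G \left(2 - u\right) u - 10 = G u \left(2 - u\right) - 10 = -10 + G u \left(2 - u\right)$)
$\left(-56 + 63\right) B{\left(5,-1 \right)} = \left(-56 + 63\right) \left(-10 - 5 \left(-1\right)^{2} + 2 \cdot 5 \left(-1\right)\right) = 7 \left(-10 - 5 \cdot 1 - 10\right) = 7 \left(-10 - 5 - 10\right) = 7 \left(-25\right) = -175$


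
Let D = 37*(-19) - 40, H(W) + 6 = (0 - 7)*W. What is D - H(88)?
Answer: -121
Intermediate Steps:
H(W) = -6 - 7*W (H(W) = -6 + (0 - 7)*W = -6 - 7*W)
D = -743 (D = -703 - 40 = -743)
D - H(88) = -743 - (-6 - 7*88) = -743 - (-6 - 616) = -743 - 1*(-622) = -743 + 622 = -121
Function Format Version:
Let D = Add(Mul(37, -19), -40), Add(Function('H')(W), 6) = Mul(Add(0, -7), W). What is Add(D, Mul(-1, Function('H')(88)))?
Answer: -121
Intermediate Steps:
Function('H')(W) = Add(-6, Mul(-7, W)) (Function('H')(W) = Add(-6, Mul(Add(0, -7), W)) = Add(-6, Mul(-7, W)))
D = -743 (D = Add(-703, -40) = -743)
Add(D, Mul(-1, Function('H')(88))) = Add(-743, Mul(-1, Add(-6, Mul(-7, 88)))) = Add(-743, Mul(-1, Add(-6, -616))) = Add(-743, Mul(-1, -622)) = Add(-743, 622) = -121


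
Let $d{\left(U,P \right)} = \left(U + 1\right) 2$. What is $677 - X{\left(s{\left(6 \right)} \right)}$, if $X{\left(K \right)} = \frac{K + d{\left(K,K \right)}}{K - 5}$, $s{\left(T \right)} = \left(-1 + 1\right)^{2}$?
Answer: $\frac{3387}{5} \approx 677.4$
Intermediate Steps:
$d{\left(U,P \right)} = 2 + 2 U$ ($d{\left(U,P \right)} = \left(1 + U\right) 2 = 2 + 2 U$)
$s{\left(T \right)} = 0$ ($s{\left(T \right)} = 0^{2} = 0$)
$X{\left(K \right)} = \frac{2 + 3 K}{-5 + K}$ ($X{\left(K \right)} = \frac{K + \left(2 + 2 K\right)}{K - 5} = \frac{2 + 3 K}{-5 + K}$)
$677 - X{\left(s{\left(6 \right)} \right)} = 677 - \frac{2 + 3 \cdot 0}{-5 + 0} = 677 - \frac{2 + 0}{-5} = 677 - \left(- \frac{1}{5}\right) 2 = 677 - - \frac{2}{5} = 677 + \frac{2}{5} = \frac{3387}{5}$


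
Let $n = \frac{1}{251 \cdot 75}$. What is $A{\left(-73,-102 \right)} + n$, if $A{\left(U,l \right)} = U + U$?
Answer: $- \frac{2748449}{18825} \approx -146.0$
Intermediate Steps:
$n = \frac{1}{18825} \approx 5.3121 \cdot 10^{-5}$
$A{\left(U,l \right)} = 2 U$
$A{\left(-73,-102 \right)} + n = 2 \left(-73\right) + \frac{1}{18825} = -146 + \frac{1}{18825} = - \frac{2748449}{18825}$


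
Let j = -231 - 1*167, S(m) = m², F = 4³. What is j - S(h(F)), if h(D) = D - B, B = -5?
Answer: -5159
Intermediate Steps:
F = 64
h(D) = 5 + D (h(D) = D - 1*(-5) = D + 5 = 5 + D)
j = -398 (j = -231 - 167 = -398)
j - S(h(F)) = -398 - (5 + 64)² = -398 - 1*69² = -398 - 1*4761 = -398 - 4761 = -5159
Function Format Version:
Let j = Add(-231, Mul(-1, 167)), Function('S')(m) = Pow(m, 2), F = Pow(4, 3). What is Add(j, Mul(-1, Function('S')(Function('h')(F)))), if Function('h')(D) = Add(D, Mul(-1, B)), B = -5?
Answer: -5159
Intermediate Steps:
F = 64
Function('h')(D) = Add(5, D) (Function('h')(D) = Add(D, Mul(-1, -5)) = Add(D, 5) = Add(5, D))
j = -398 (j = Add(-231, -167) = -398)
Add(j, Mul(-1, Function('S')(Function('h')(F)))) = Add(-398, Mul(-1, Pow(Add(5, 64), 2))) = Add(-398, Mul(-1, Pow(69, 2))) = Add(-398, Mul(-1, 4761)) = Add(-398, -4761) = -5159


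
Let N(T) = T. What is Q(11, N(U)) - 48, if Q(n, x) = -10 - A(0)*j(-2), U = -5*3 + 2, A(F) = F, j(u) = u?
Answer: -58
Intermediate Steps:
U = -13 (U = -15 + 2 = -13)
Q(n, x) = -10 (Q(n, x) = -10 - 0*(-2) = -10 - 1*0 = -10 + 0 = -10)
Q(11, N(U)) - 48 = -10 - 48 = -58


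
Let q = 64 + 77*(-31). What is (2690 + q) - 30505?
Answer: -30138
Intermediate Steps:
q = -2323 (q = 64 - 2387 = -2323)
(2690 + q) - 30505 = (2690 - 2323) - 30505 = 367 - 30505 = -30138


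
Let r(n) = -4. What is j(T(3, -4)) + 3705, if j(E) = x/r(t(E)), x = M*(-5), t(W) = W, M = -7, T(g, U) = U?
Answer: 14785/4 ≈ 3696.3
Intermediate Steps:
x = 35 (x = -7*(-5) = 35)
j(E) = -35/4 (j(E) = 35/(-4) = 35*(-1/4) = -35/4)
j(T(3, -4)) + 3705 = -35/4 + 3705 = 14785/4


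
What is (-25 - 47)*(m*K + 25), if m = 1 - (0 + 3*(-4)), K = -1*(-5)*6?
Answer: -29880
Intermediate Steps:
K = 30 (K = 5*6 = 30)
m = 13 (m = 1 - (0 - 12) = 1 - 1*(-12) = 1 + 12 = 13)
(-25 - 47)*(m*K + 25) = (-25 - 47)*(13*30 + 25) = -72*(390 + 25) = -72*415 = -29880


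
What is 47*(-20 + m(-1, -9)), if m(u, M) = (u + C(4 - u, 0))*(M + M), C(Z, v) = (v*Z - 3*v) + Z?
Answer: -4324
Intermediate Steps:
C(Z, v) = Z - 3*v + Z*v (C(Z, v) = (Z*v - 3*v) + Z = (-3*v + Z*v) + Z = Z - 3*v + Z*v)
m(u, M) = 8*M (m(u, M) = (u + ((4 - u) - 3*0 + (4 - u)*0))*(M + M) = (u + ((4 - u) + 0 + 0))*(2*M) = (u + (4 - u))*(2*M) = 4*(2*M) = 8*M)
47*(-20 + m(-1, -9)) = 47*(-20 + 8*(-9)) = 47*(-20 - 72) = 47*(-92) = -4324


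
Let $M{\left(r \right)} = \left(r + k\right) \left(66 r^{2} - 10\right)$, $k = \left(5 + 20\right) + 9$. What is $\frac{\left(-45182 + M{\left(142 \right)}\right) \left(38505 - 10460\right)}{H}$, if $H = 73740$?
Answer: $\frac{656752430969}{7374} \approx 8.9063 \cdot 10^{7}$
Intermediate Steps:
$k = 34$ ($k = 25 + 9 = 34$)
$M{\left(r \right)} = \left(-10 + 66 r^{2}\right) \left(34 + r\right)$ ($M{\left(r \right)} = \left(r + 34\right) \left(66 r^{2} - 10\right) = \left(34 + r\right) \left(-10 + 66 r^{2}\right) = \left(-10 + 66 r^{2}\right) \left(34 + r\right)$)
$\frac{\left(-45182 + M{\left(142 \right)}\right) \left(38505 - 10460\right)}{H} = \frac{\left(-45182 + \left(-340 - 1420 + 66 \cdot 142^{3} + 2244 \cdot 142^{2}\right)\right) \left(38505 - 10460\right)}{73740} = \left(-45182 + \left(-340 - 1420 + 66 \cdot 2863288 + 2244 \cdot 20164\right)\right) 28045 \cdot \frac{1}{73740} = \left(-45182 + \left(-340 - 1420 + 188977008 + 45248016\right)\right) 28045 \cdot \frac{1}{73740} = \left(-45182 + 234223264\right) 28045 \cdot \frac{1}{73740} = 234178082 \cdot 28045 \cdot \frac{1}{73740} = 6567524309690 \cdot \frac{1}{73740} = \frac{656752430969}{7374}$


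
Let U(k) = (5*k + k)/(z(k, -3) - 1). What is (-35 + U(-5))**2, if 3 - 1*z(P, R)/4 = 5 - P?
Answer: 970225/841 ≈ 1153.7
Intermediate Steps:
z(P, R) = -8 + 4*P (z(P, R) = 12 - 4*(5 - P) = 12 + (-20 + 4*P) = -8 + 4*P)
U(k) = 6*k/(-9 + 4*k) (U(k) = (5*k + k)/((-8 + 4*k) - 1) = (6*k)/(-9 + 4*k) = 6*k/(-9 + 4*k))
(-35 + U(-5))**2 = (-35 + 6*(-5)/(-9 + 4*(-5)))**2 = (-35 + 6*(-5)/(-9 - 20))**2 = (-35 + 6*(-5)/(-29))**2 = (-35 + 6*(-5)*(-1/29))**2 = (-35 + 30/29)**2 = (-985/29)**2 = 970225/841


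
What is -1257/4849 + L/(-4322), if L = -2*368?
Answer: -931945/10478689 ≈ -0.088937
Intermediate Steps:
L = -736
-1257/4849 + L/(-4322) = -1257/4849 - 736/(-4322) = -1257*1/4849 - 736*(-1/4322) = -1257/4849 + 368/2161 = -931945/10478689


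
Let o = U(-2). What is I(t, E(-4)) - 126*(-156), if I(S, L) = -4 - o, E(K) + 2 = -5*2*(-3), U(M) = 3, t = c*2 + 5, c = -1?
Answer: 19649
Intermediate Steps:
t = 3 (t = -1*2 + 5 = -2 + 5 = 3)
E(K) = 28 (E(K) = -2 - 5*2*(-3) = -2 - 10*(-3) = -2 + 30 = 28)
o = 3
I(S, L) = -7 (I(S, L) = -4 - 1*3 = -4 - 3 = -7)
I(t, E(-4)) - 126*(-156) = -7 - 126*(-156) = -7 + 19656 = 19649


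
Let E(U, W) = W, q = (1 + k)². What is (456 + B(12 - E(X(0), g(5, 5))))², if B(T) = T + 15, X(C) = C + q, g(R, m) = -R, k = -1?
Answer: 238144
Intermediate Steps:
q = 0 (q = (1 - 1)² = 0² = 0)
X(C) = C (X(C) = C + 0 = C)
B(T) = 15 + T
(456 + B(12 - E(X(0), g(5, 5))))² = (456 + (15 + (12 - (-1)*5)))² = (456 + (15 + (12 - 1*(-5))))² = (456 + (15 + (12 + 5)))² = (456 + (15 + 17))² = (456 + 32)² = 488² = 238144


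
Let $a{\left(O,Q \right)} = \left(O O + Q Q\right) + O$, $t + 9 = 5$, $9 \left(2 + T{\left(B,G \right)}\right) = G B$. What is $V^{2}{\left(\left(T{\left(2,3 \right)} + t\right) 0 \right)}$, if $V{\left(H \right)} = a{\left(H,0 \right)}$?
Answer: $0$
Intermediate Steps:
$T{\left(B,G \right)} = -2 + \frac{B G}{9}$ ($T{\left(B,G \right)} = -2 + \frac{G B}{9} = -2 + \frac{B G}{9}$)
$t = -4$ ($t = -9 + 5 = -4$)
$a{\left(O,Q \right)} = O + O^{2} + Q^{2}$ ($a{\left(O,Q \right)} = \left(O^{2} + Q^{2}\right) + O = O + O^{2} + Q^{2}$)
$V{\left(H \right)} = H + H^{2}$ ($V{\left(H \right)} = H + H^{2} + 0^{2} = H + H^{2} + 0 = H + H^{2}$)
$V^{2}{\left(\left(T{\left(2,3 \right)} + t\right) 0 \right)} = \left(\left(\left(-2 + \frac{1}{9} \cdot 2 \cdot 3\right) - 4\right) 0 \left(1 + \left(\left(-2 + \frac{1}{9} \cdot 2 \cdot 3\right) - 4\right) 0\right)\right)^{2} = \left(\left(\left(-2 + \frac{2}{3}\right) - 4\right) 0 \left(1 + \left(\left(-2 + \frac{2}{3}\right) - 4\right) 0\right)\right)^{2} = \left(\left(- \frac{4}{3} - 4\right) 0 \left(1 + \left(- \frac{4}{3} - 4\right) 0\right)\right)^{2} = \left(\left(- \frac{16}{3}\right) 0 \left(1 - 0\right)\right)^{2} = \left(0 \left(1 + 0\right)\right)^{2} = \left(0 \cdot 1\right)^{2} = 0^{2} = 0$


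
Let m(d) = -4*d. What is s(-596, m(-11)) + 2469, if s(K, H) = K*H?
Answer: -23755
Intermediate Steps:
s(K, H) = H*K
s(-596, m(-11)) + 2469 = -4*(-11)*(-596) + 2469 = 44*(-596) + 2469 = -26224 + 2469 = -23755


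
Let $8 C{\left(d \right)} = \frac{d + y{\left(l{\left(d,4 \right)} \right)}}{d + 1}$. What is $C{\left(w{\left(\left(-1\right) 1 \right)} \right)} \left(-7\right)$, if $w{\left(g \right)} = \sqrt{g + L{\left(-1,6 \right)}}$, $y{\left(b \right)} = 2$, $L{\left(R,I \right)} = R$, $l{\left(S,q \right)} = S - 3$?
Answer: $\frac{7 \left(- \sqrt{2} + 2 i\right)}{8 \left(\sqrt{2} - i\right)} \approx -1.1667 + 0.41248 i$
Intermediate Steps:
$l{\left(S,q \right)} = -3 + S$ ($l{\left(S,q \right)} = S - 3 = -3 + S$)
$w{\left(g \right)} = \sqrt{-1 + g}$ ($w{\left(g \right)} = \sqrt{g - 1} = \sqrt{-1 + g}$)
$C{\left(d \right)} = \frac{2 + d}{8 \left(1 + d\right)}$ ($C{\left(d \right)} = \frac{\left(d + 2\right) \frac{1}{d + 1}}{8} = \frac{\left(2 + d\right) \frac{1}{1 + d}}{8} = \frac{\frac{1}{1 + d} \left(2 + d\right)}{8} = \frac{2 + d}{8 \left(1 + d\right)}$)
$C{\left(w{\left(\left(-1\right) 1 \right)} \right)} \left(-7\right) = \frac{2 + \sqrt{-1 - 1}}{8 \left(1 + \sqrt{-1 - 1}\right)} \left(-7\right) = \frac{2 + \sqrt{-2}}{8 \left(1 + \sqrt{-2}\right)} \left(-7\right) = \frac{2 + i \sqrt{2}}{8 \left(1 + i \sqrt{2}\right)} \left(-7\right) = - \frac{7 \left(2 + i \sqrt{2}\right)}{8 \left(1 + i \sqrt{2}\right)}$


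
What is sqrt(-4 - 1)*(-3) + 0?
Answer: -3*I*sqrt(5) ≈ -6.7082*I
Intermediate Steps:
sqrt(-4 - 1)*(-3) + 0 = sqrt(-5)*(-3) + 0 = (I*sqrt(5))*(-3) + 0 = -3*I*sqrt(5) + 0 = -3*I*sqrt(5)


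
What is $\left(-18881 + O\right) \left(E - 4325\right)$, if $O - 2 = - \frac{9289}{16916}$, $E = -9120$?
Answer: $\frac{4293881960585}{16916} \approx 2.5384 \cdot 10^{8}$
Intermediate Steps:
$O = \frac{24543}{16916}$ ($O = 2 - \frac{9289}{16916} = \frac{24543}{16916} \approx 1.4509$)
$\left(-18881 + O\right) \left(E - 4325\right) = \left(-18881 + \frac{24543}{16916}\right) \left(-9120 - 4325\right) = \left(- \frac{319366453}{16916}\right) \left(-13445\right) = \frac{4293881960585}{16916}$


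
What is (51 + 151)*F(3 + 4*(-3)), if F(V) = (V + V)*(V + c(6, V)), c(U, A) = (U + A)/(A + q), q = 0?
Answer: 31512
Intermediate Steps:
c(U, A) = (A + U)/A (c(U, A) = (U + A)/(A + 0) = (A + U)/A)
F(V) = 2*V*(V + (6 + V)/V) (F(V) = (V + V)*(V + (V + 6)/V) = (2*V)*(V + (6 + V)/V) = 2*V*(V + (6 + V)/V))
(51 + 151)*F(3 + 4*(-3)) = (51 + 151)*(12 + 2*(3 + 4*(-3)) + 2*(3 + 4*(-3))**2) = 202*(12 + 2*(3 - 12) + 2*(3 - 12)**2) = 202*(12 + 2*(-9) + 2*(-9)**2) = 202*(12 - 18 + 2*81) = 202*(12 - 18 + 162) = 202*156 = 31512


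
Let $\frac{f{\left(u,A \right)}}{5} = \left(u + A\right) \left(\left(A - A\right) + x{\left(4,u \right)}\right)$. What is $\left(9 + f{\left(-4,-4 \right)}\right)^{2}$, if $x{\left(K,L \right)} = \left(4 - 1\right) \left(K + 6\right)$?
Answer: $1418481$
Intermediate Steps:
$x{\left(K,L \right)} = 18 + 3 K$ ($x{\left(K,L \right)} = 3 \left(6 + K\right) = 18 + 3 K$)
$f{\left(u,A \right)} = 150 A + 150 u$ ($f{\left(u,A \right)} = 5 \left(u + A\right) \left(\left(A - A\right) + \left(18 + 3 \cdot 4\right)\right) = 5 \left(A + u\right) \left(0 + \left(18 + 12\right)\right) = 5 \left(A + u\right) \left(0 + 30\right) = 5 \left(A + u\right) 30 = 5 \left(30 A + 30 u\right) = 150 A + 150 u$)
$\left(9 + f{\left(-4,-4 \right)}\right)^{2} = \left(9 + \left(150 \left(-4\right) + 150 \left(-4\right)\right)\right)^{2} = \left(9 - 1200\right)^{2} = \left(-1191\right)^{2} = 1418481$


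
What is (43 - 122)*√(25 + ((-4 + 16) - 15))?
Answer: -79*√22 ≈ -370.54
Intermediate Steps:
(43 - 122)*√(25 + ((-4 + 16) - 15)) = -79*√(25 + (12 - 15)) = -79*√(25 - 3) = -79*√22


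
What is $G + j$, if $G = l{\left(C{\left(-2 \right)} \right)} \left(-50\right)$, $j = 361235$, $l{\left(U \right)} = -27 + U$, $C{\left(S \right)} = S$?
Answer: $362685$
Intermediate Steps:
$G = 1450$ ($G = \left(-27 - 2\right) \left(-50\right) = \left(-29\right) \left(-50\right) = 1450$)
$G + j = 1450 + 361235 = 362685$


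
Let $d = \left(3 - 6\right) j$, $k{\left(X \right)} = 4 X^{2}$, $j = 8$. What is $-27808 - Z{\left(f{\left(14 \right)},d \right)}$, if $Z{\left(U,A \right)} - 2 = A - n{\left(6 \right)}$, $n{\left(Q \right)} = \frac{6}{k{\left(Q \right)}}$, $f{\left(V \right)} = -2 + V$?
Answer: $- \frac{666863}{24} \approx -27786.0$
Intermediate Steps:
$d = -24$ ($d = \left(3 - 6\right) 8 = \left(-3\right) 8 = -24$)
$n{\left(Q \right)} = \frac{3}{2 Q^{2}}$ ($n{\left(Q \right)} = \frac{6}{4 Q^{2}} = 6 \frac{1}{4 Q^{2}} = \frac{3}{2 Q^{2}}$)
$Z{\left(U,A \right)} = \frac{47}{24} + A$ ($Z{\left(U,A \right)} = 2 + \left(A - \frac{3}{2 \cdot 36}\right) = 2 + \left(A - \frac{3}{2} \cdot \frac{1}{36}\right) = 2 + \left(A - \frac{1}{24}\right) = 2 + \left(- \frac{1}{24} + A\right) = \frac{47}{24} + A$)
$-27808 - Z{\left(f{\left(14 \right)},d \right)} = -27808 - \left(\frac{47}{24} - 24\right) = -27808 - - \frac{529}{24} = -27808 + \frac{529}{24} = - \frac{666863}{24}$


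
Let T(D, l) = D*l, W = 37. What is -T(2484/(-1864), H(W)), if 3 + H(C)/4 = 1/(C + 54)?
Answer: -337824/21203 ≈ -15.933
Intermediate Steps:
H(C) = -12 + 4/(54 + C) (H(C) = -12 + 4/(C + 54) = -12 + 4/(54 + C))
-T(2484/(-1864), H(W)) = -2484/(-1864)*4*(-161 - 3*37)/(54 + 37) = -2484*(-1/1864)*4*(-161 - 111)/91 = -(-621)*4*(1/91)*(-272)/466 = -(-621)*(-1088)/(466*91) = -1*337824/21203 = -337824/21203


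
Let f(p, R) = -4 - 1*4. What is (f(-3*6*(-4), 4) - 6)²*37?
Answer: 7252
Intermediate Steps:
f(p, R) = -8 (f(p, R) = -4 - 4 = -8)
(f(-3*6*(-4), 4) - 6)²*37 = (-8 - 6)²*37 = (-14)²*37 = 196*37 = 7252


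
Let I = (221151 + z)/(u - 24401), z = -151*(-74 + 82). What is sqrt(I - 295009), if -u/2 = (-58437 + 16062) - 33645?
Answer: 4*I*sqrt(300385892301207)/127639 ≈ 543.15*I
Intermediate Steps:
z = -1208 (z = -151*8 = -1208)
u = 152040 (u = -2*((-58437 + 16062) - 33645) = -2*(-42375 - 33645) = -2*(-76020) = 152040)
I = 219943/127639 (I = (221151 - 1208)/(152040 - 24401) = 219943/127639 ≈ 1.7232)
sqrt(I - 295009) = sqrt(219943/127639 - 295009) = sqrt(-37654433808/127639) = 4*I*sqrt(300385892301207)/127639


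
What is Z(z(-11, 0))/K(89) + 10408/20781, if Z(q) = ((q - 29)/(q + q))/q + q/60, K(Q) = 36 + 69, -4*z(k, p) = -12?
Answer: 21277241/43640100 ≈ 0.48756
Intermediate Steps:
z(k, p) = 3 (z(k, p) = -¼*(-12) = 3)
K(Q) = 105
Z(q) = q/60 + (-29 + q)/(2*q²) (Z(q) = ((-29 + q)/((2*q)))/q + q*(1/60) = ((-29 + q)*(1/(2*q)))/q + q/60 = ((-29 + q)/(2*q))/q + q/60 = (-29 + q)/(2*q²) + q/60 = q/60 + (-29 + q)/(2*q²))
Z(z(-11, 0))/K(89) + 10408/20781 = ((1/60)*(-870 + 3³ + 30*3)/3²)/105 + 10408/20781 = ((1/60)*(⅑)*(-870 + 27 + 90))*(1/105) + 10408*(1/20781) = ((1/60)*(⅑)*(-753))*(1/105) + 10408/20781 = -251/180*1/105 + 10408/20781 = -251/18900 + 10408/20781 = 21277241/43640100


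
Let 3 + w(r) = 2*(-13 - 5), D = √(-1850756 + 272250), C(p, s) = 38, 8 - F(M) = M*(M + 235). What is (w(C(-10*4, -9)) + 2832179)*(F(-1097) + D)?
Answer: -2678088576840 + 2832140*I*√1578506 ≈ -2.6781e+12 + 3.5583e+9*I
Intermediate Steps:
F(M) = 8 - M*(235 + M) (F(M) = 8 - M*(M + 235) = 8 - M*(235 + M))
D = I*√1578506 (D = √(-1578506) = I*√1578506 ≈ 1256.4*I)
w(r) = -39 (w(r) = -3 + 2*(-13 - 5) = -3 + 2*(-18) = -3 - 36 = -39)
(w(C(-10*4, -9)) + 2832179)*(F(-1097) + D) = (-39 + 2832179)*((8 - 1*(-1097)² - 235*(-1097)) + I*√1578506) = 2832140*((8 - 1*1203409 + 257795) + I*√1578506) = 2832140*((8 - 1203409 + 257795) + I*√1578506) = 2832140*(-945606 + I*√1578506) = -2678088576840 + 2832140*I*√1578506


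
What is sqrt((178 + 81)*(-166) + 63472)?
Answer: sqrt(20478) ≈ 143.10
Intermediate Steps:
sqrt((178 + 81)*(-166) + 63472) = sqrt(259*(-166) + 63472) = sqrt(-42994 + 63472) = sqrt(20478)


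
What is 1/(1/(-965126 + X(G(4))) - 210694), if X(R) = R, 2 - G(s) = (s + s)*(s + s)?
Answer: -965188/203359320473 ≈ -4.7462e-6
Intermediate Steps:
G(s) = 2 - 4*s² (G(s) = 2 - (s + s)*(s + s) = 2 - 2*s*2*s = 2 - 4*s²)
1/(1/(-965126 + X(G(4))) - 210694) = 1/(1/(-965126 + (2 - 4*4²)) - 210694) = 1/(1/(-965126 + (2 - 4*16)) - 210694) = 1/(1/(-965126 + (2 - 64)) - 210694) = 1/(1/(-965126 - 62) - 210694) = 1/(1/(-965188) - 210694) = 1/(-1/965188 - 210694) = 1/(-203359320473/965188) = -965188/203359320473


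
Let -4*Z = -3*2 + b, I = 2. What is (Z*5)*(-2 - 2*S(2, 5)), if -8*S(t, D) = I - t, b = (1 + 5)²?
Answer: 75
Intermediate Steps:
b = 36 (b = 6² = 36)
Z = -15/2 (Z = -(-3*2 + 36)/4 = -(-6 + 36)/4 = -¼*30 = -15/2 ≈ -7.5000)
S(t, D) = -¼ + t/8 (S(t, D) = -(2 - t)/8 = -¼ + t/8)
(Z*5)*(-2 - 2*S(2, 5)) = (-15/2*5)*(-2 - 2*(-¼ + (⅛)*2)) = -75*(-2 - 2*(-¼ + ¼))/2 = -75*(-2 - 2*0)/2 = -75*(-2 + 0)/2 = -75/2*(-2) = 75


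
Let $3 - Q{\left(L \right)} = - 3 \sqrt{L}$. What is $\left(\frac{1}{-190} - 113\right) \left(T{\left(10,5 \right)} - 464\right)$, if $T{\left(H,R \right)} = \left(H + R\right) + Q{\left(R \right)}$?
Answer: $\frac{4788033}{95} - \frac{64413 \sqrt{5}}{190} \approx 49642.0$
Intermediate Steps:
$Q{\left(L \right)} = 3 + 3 \sqrt{L}$ ($Q{\left(L \right)} = 3 - - 3 \sqrt{L} = 3 + 3 \sqrt{L}$)
$T{\left(H,R \right)} = 3 + H + R + 3 \sqrt{R}$ ($T{\left(H,R \right)} = \left(H + R\right) + \left(3 + 3 \sqrt{R}\right) = 3 + H + R + 3 \sqrt{R}$)
$\left(\frac{1}{-190} - 113\right) \left(T{\left(10,5 \right)} - 464\right) = \left(\frac{1}{-190} - 113\right) \left(\left(3 + 10 + 5 + 3 \sqrt{5}\right) - 464\right) = \left(- \frac{1}{190} - 113\right) \left(\left(18 + 3 \sqrt{5}\right) - 464\right) = - \frac{21471 \left(-446 + 3 \sqrt{5}\right)}{190} = \frac{4788033}{95} - \frac{64413 \sqrt{5}}{190}$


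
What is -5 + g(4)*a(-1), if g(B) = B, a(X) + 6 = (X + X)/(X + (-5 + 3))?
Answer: -79/3 ≈ -26.333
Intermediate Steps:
a(X) = -6 + 2*X/(-2 + X) (a(X) = -6 + (X + X)/(X + (-5 + 3)) = -6 + (2*X)/(X - 2) = -6 + (2*X)/(-2 + X) = -6 + 2*X/(-2 + X))
-5 + g(4)*a(-1) = -5 + 4*(4*(3 - 1*(-1))/(-2 - 1)) = -5 + 4*(4*(3 + 1)/(-3)) = -5 + 4*(4*(-⅓)*4) = -5 + 4*(-16/3) = -5 - 64/3 = -79/3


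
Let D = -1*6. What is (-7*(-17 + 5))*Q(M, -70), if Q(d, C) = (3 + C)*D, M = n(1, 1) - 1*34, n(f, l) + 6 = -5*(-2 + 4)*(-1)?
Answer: 33768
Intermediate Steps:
n(f, l) = 4 (n(f, l) = -6 - 5*(-2 + 4)*(-1) = -6 - 5*2*(-1) = -6 - 10*(-1) = -6 + 10 = 4)
D = -6
M = -30 (M = 4 - 1*34 = 4 - 34 = -30)
Q(d, C) = -18 - 6*C (Q(d, C) = (3 + C)*(-6) = -18 - 6*C)
(-7*(-17 + 5))*Q(M, -70) = (-7*(-17 + 5))*(-18 - 6*(-70)) = (-7*(-12))*(-18 + 420) = 84*402 = 33768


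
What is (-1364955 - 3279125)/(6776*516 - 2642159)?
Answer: -4644080/854257 ≈ -5.4364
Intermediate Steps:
(-1364955 - 3279125)/(6776*516 - 2642159) = -4644080/(3496416 - 2642159) = -4644080/854257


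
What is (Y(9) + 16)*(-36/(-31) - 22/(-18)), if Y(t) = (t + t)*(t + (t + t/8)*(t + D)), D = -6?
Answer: 1927835/1116 ≈ 1727.5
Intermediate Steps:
Y(t) = 2*t*(t + 9*t*(-6 + t)/8) (Y(t) = (t + t)*(t + (t + t/8)*(t - 6)) = (2*t)*(t + (t + t*(⅛))*(-6 + t)) = (2*t)*(t + (t + t/8)*(-6 + t)) = (2*t)*(t + (9*t/8)*(-6 + t)) = (2*t)*(t + 9*t*(-6 + t)/8) = 2*t*(t + 9*t*(-6 + t)/8))
(Y(9) + 16)*(-36/(-31) - 22/(-18)) = ((¼)*9²*(-46 + 9*9) + 16)*(-36/(-31) - 22/(-18)) = ((¼)*81*(-46 + 81) + 16)*(-36*(-1/31) - 22*(-1/18)) = ((¼)*81*35 + 16)*(36/31 + 11/9) = (2835/4 + 16)*(665/279) = (2899/4)*(665/279) = 1927835/1116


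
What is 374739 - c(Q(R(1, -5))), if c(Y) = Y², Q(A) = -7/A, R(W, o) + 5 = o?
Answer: 37473851/100 ≈ 3.7474e+5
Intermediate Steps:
R(W, o) = -5 + o
374739 - c(Q(R(1, -5))) = 374739 - (-7/(-5 - 5))² = 374739 - (-7/(-10))² = 374739 - (-7*(-⅒))² = 374739 - (7/10)² = 374739 - 1*49/100 = 374739 - 49/100 = 37473851/100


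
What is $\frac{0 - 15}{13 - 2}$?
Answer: $- \frac{15}{11} \approx -1.3636$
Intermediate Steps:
$\frac{0 - 15}{13 - 2} = - \frac{15}{11}$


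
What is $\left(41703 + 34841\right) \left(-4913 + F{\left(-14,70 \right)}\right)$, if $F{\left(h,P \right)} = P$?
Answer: $-370702592$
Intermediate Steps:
$\left(41703 + 34841\right) \left(-4913 + F{\left(-14,70 \right)}\right) = \left(41703 + 34841\right) \left(-4913 + 70\right) = 76544 \left(-4843\right) = -370702592$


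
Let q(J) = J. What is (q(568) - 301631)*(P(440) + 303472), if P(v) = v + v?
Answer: -91629126176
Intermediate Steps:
P(v) = 2*v
(q(568) - 301631)*(P(440) + 303472) = (568 - 301631)*(2*440 + 303472) = -301063*(880 + 303472) = -301063*304352 = -91629126176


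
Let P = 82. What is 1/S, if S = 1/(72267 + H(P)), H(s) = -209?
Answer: 72058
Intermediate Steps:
S = 1/72058 (S = 1/(72267 - 209) = 1/72058 ≈ 1.3878e-5)
1/S = 1/(1/72058) = 72058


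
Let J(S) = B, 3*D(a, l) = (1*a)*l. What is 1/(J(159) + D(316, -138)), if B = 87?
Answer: -1/14449 ≈ -6.9209e-5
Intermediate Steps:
D(a, l) = a*l/3 (D(a, l) = ((1*a)*l)/3 = (a*l)/3 = a*l/3)
J(S) = 87
1/(J(159) + D(316, -138)) = 1/(87 + (⅓)*316*(-138)) = 1/(87 - 14536) = 1/(-14449) = -1/14449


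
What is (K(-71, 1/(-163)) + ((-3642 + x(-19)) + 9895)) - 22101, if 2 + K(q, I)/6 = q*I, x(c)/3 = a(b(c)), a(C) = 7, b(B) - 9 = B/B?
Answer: -2581331/163 ≈ -15836.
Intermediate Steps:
b(B) = 10 (b(B) = 9 + B/B = 9 + 1 = 10)
x(c) = 21 (x(c) = 3*7 = 21)
K(q, I) = -12 + 6*I*q (K(q, I) = -12 + 6*(q*I) = -12 + 6*(I*q) = -12 + 6*I*q)
(K(-71, 1/(-163)) + ((-3642 + x(-19)) + 9895)) - 22101 = ((-12 + 6*(-71)/(-163)) + ((-3642 + 21) + 9895)) - 22101 = ((-12 + 6*(-1/163)*(-71)) + (-3621 + 9895)) - 22101 = ((-12 + 426/163) + 6274) - 22101 = (-1530/163 + 6274) - 22101 = 1021132/163 - 22101 = -2581331/163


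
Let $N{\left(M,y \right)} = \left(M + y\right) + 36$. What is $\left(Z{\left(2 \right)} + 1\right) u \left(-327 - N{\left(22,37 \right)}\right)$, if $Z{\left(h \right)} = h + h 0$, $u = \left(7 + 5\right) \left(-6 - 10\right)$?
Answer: $243072$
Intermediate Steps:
$u = -192$ ($u = 12 \left(-16\right) = -192$)
$Z{\left(h \right)} = h$ ($Z{\left(h \right)} = h + 0 = h$)
$N{\left(M,y \right)} = 36 + M + y$
$\left(Z{\left(2 \right)} + 1\right) u \left(-327 - N{\left(22,37 \right)}\right) = \left(2 + 1\right) \left(-192\right) \left(-327 - \left(36 + 22 + 37\right)\right) = 3 \left(-192\right) \left(-327 - 95\right) = - 576 \left(-327 - 95\right) = \left(-576\right) \left(-422\right) = 243072$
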